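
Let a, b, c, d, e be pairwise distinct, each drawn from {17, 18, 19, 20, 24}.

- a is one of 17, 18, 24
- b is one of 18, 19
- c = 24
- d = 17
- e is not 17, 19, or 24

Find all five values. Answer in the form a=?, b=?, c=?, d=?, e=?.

a=18, b=19, c=24, d=17, e=20

c must be 24 (only option left). Eliminate 24 elsewhere: a.
d's domain is down to {17}, so d = 17. Remove 17 from a.
a has just one choice, so a = 18. So b, e can't be 18.
b's domain is down to {19}, so b = 19.
That leaves e = 20.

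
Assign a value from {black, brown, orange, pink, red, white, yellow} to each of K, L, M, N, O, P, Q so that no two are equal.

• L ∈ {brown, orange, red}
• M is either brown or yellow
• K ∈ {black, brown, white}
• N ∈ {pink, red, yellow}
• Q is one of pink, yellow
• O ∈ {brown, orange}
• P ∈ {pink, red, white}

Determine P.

The 7 variables draw from only 7 values {black, brown, orange, pink, red, white, yellow}, so each is used; only K can be black, hence K = black.
The 6 still-open variables draw from only 6 values {brown, orange, pink, red, white, yellow}, so each is used; only P can be white, hence P = white.

white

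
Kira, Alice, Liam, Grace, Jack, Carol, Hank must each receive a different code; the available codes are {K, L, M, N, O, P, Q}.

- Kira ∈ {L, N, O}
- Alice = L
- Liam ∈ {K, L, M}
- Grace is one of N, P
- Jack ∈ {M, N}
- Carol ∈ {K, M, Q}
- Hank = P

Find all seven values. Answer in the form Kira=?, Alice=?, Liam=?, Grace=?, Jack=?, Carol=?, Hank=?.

Kira=O, Alice=L, Liam=K, Grace=N, Jack=M, Carol=Q, Hank=P

Alice's domain is down to {L}, so Alice = L. Eliminate L elsewhere: Kira, Liam.
That leaves Hank = P. Eliminate P elsewhere: Grace.
That leaves Grace = N. So Kira, Jack can't be N.
Jack has just one choice, so Jack = M. Remove M from Liam, Carol.
Kira must be O (only option left).
Liam has just one choice, so Liam = K. Eliminate K elsewhere: Carol.
Carol must be Q (only option left).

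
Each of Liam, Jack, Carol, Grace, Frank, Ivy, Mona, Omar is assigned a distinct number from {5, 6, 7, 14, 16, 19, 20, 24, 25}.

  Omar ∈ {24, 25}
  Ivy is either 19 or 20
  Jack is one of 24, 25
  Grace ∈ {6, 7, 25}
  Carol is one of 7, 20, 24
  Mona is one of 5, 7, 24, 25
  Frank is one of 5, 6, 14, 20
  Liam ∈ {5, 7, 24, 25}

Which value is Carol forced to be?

20

Among the 8 variables, 14 fits only Frank (and all 8 values in {5, 6, 7, 14, 19, 20, 24, 25} must be used), so Frank = 14.
Among the 7 still-open variables, 6 fits only Grace (and all 7 values in {5, 6, 7, 19, 20, 24, 25} must be used), so Grace = 6.
The 6 still-open variables together cover exactly {5, 7, 19, 20, 24, 25} — 6 values for 6 variables — and 19 appears only in Ivy's list, so Ivy = 19.
Among the 5 still-open variables, 20 fits only Carol (and all 5 values in {5, 7, 20, 24, 25} must be used), so Carol = 20.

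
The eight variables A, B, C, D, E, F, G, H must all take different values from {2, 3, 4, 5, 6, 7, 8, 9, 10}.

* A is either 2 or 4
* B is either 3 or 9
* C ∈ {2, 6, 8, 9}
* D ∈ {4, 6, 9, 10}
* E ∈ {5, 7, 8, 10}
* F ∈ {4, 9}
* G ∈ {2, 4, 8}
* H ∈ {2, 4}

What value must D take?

A and H share exactly the 2 values {2, 4}; by pigeonhole those values go to them, so strike 2, 4 from C, D, F, G.
F has just one choice, so F = 9. Eliminate 9 elsewhere: B, C, D.
G must be 8 (only option left). Strike 8 from C, E.
B must be 3 (only option left).
C's domain is down to {6}, so C = 6. So D can't be 6.
So D = 10.

10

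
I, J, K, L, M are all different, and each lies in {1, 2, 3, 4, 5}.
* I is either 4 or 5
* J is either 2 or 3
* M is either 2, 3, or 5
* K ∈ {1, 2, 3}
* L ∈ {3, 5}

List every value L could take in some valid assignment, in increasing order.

3, 5

The 5 variables draw from only 5 values {1, 2, 3, 4, 5}, so each is used; only K can be 1, hence K = 1.
The 4 still-open variables draw from only 4 values {2, 3, 4, 5}, so each is used; only I can be 4, hence I = 4.
No further eliminations apply; L can still be any of 3, 5.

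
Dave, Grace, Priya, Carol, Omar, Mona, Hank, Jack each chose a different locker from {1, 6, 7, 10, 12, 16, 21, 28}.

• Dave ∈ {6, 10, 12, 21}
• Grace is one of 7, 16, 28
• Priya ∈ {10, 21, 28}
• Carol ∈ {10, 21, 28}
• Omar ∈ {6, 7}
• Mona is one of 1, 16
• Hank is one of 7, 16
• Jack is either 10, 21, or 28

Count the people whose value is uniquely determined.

3

The 8 variables draw from only 8 values {1, 6, 7, 10, 12, 16, 21, 28}, so each is used; only Mona can be 1, hence Mona = 1.
Among the 7 still-open variables, 12 fits only Dave (and all 7 values in {6, 7, 10, 12, 16, 21, 28} must be used), so Dave = 12.
The 6 still-open variables draw from only 6 values {6, 7, 10, 16, 21, 28}, so each is used; only Omar can be 6, hence Omar = 6.
Priya, Carol, Jack between them cover only {10, 21, 28} — a naked triple. Remove those values from Grace.
Determined: Dave=12, Omar=6, Mona=1. The other people each still have more than one consistent value. That makes 3.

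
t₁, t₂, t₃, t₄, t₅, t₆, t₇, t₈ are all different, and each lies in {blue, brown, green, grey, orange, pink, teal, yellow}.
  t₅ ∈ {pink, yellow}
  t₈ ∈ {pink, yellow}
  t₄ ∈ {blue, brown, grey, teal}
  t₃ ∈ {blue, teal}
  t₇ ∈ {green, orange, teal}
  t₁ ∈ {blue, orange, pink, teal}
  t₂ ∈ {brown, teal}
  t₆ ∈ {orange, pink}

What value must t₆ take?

orange

The 8 variables together cover exactly {blue, brown, green, grey, orange, pink, teal, yellow} — 8 values for 8 variables — and green appears only in t₇'s list, so t₇ = green.
The 7 still-open variables together cover exactly {blue, brown, grey, orange, pink, teal, yellow} — 7 values for 7 variables — and grey appears only in t₄'s list, so t₄ = grey.
The 6 still-open variables together cover exactly {blue, brown, orange, pink, teal, yellow} — 6 values for 6 variables — and brown appears only in t₂'s list, so t₂ = brown.
t₅ and t₈ share exactly the 2 values {pink, yellow}; by pigeonhole those values go to them, so strike pink, yellow from t₁, t₆.
So t₆ = orange.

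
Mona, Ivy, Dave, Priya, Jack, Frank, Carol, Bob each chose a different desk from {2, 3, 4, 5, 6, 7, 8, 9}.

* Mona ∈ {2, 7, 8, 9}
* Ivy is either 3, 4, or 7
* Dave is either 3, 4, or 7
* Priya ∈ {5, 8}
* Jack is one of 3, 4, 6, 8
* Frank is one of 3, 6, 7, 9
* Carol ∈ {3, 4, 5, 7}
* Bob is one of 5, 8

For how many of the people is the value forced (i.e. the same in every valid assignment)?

3

The 8 variables together cover exactly {2, 3, 4, 5, 6, 7, 8, 9} — 8 values for 8 variables — and 2 appears only in Mona's list, so Mona = 2.
The 7 still-open variables together cover exactly {3, 4, 5, 6, 7, 8, 9} — 7 values for 7 variables — and 9 appears only in Frank's list, so Frank = 9.
Among the 6 still-open variables, 6 fits only Jack (and all 6 values in {3, 4, 5, 6, 7, 8} must be used), so Jack = 6.
Priya and Bob between them cover only {5, 8} — a naked pair. Remove those values from Carol.
Determined: Mona=2, Jack=6, Frank=9. The other people each still have more than one consistent value. That makes 3.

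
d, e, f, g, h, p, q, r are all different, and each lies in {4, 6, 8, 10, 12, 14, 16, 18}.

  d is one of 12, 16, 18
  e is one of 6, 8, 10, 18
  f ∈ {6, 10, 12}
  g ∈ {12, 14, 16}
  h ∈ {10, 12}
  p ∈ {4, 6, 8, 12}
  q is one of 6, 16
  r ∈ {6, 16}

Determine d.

18

Among the 8 variables, 4 fits only p (and all 8 values in {4, 6, 8, 10, 12, 14, 16, 18} must be used), so p = 4.
The 7 still-open variables draw from only 7 values {6, 8, 10, 12, 14, 16, 18}, so each is used; only e can be 8, hence e = 8.
The 6 still-open variables together cover exactly {6, 10, 12, 14, 16, 18} — 6 values for 6 variables — and 14 appears only in g's list, so g = 14.
Among the 5 still-open variables, 18 fits only d (and all 5 values in {6, 10, 12, 16, 18} must be used), so d = 18.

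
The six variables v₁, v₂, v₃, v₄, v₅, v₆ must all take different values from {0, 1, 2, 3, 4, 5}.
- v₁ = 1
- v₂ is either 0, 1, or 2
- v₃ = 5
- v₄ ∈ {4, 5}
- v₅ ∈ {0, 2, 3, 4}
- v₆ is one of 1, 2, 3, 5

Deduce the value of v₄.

4

v₁'s domain is down to {1}, so v₁ = 1. So v₂, v₆ can't be 1.
v₃'s domain is down to {5}, so v₃ = 5. Eliminate 5 elsewhere: v₄, v₆.
So v₄ = 4.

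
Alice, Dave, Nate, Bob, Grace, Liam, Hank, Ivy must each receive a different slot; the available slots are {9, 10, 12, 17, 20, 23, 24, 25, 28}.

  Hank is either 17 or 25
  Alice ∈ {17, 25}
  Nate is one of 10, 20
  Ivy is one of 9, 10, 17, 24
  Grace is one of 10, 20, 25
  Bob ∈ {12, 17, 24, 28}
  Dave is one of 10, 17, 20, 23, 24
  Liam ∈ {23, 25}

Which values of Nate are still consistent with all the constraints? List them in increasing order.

The 2 variables Alice and Hank are confined to {17, 25}, which locks those values in; drop them from Dave, Bob, Grace, Liam, Ivy.
That leaves Liam = 23. So Dave can't be 23.
Nate and Grace between them cover only {10, 20} — a naked pair. Remove those values from Dave, Ivy.
Dave has just one choice, so Dave = 24. So Bob, Ivy can't be 24.
Ivy must be 9 (only option left).
No further eliminations apply; Nate can still be any of 10, 20.

10, 20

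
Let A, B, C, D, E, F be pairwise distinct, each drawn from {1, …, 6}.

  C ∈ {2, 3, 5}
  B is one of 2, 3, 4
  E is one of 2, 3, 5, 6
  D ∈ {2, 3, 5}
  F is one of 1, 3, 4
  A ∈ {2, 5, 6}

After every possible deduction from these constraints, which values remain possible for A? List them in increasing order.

2, 5, 6

The 6 variables together cover exactly {1, 2, 3, 4, 5, 6} — 6 values for 6 variables — and 1 appears only in F's list, so F = 1.
The 5 still-open variables together cover exactly {2, 3, 4, 5, 6} — 5 values for 5 variables — and 4 appears only in B's list, so B = 4.
No further eliminations apply; A can still be any of 2, 5, 6.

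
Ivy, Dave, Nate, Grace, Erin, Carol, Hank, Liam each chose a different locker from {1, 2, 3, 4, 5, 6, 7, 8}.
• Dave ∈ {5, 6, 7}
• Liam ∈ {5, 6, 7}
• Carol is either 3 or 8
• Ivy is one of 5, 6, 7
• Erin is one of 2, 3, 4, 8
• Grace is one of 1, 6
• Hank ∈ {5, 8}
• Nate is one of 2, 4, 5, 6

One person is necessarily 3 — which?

The 8 variables together cover exactly {1, 2, 3, 4, 5, 6, 7, 8} — 8 values for 8 variables — and 1 appears only in Grace's list, so Grace = 1.
Ivy, Dave, Liam share exactly the 3 values {5, 6, 7}; by pigeonhole those values go to them, so strike 5, 6, 7 from Nate, Hank.
Hank must be 8 (only option left). Strike 8 from Erin, Carol.
So 3 goes to Carol.

Carol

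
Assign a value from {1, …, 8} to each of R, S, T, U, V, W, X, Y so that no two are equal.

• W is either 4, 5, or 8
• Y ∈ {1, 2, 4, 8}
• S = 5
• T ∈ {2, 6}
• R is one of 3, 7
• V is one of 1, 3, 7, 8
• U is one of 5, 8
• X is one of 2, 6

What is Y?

1

S's domain is down to {5}, so S = 5. Remove 5 from U, W.
That leaves U = 8. Remove 8 from V, W, Y.
That leaves W = 4. Strike 4 from Y.
T and X share exactly the 2 values {2, 6}; by pigeonhole those values go to them, so strike 2, 6 from Y.
So Y = 1.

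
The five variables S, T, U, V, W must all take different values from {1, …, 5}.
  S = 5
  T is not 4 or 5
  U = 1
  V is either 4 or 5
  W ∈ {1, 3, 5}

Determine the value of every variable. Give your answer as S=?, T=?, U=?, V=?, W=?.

S=5, T=2, U=1, V=4, W=3

S has just one choice, so S = 5. Eliminate 5 elsewhere: V, W.
U's domain is down to {1}, so U = 1. Remove 1 from T, W.
V has just one choice, so V = 4.
That leaves W = 3. So T can't be 3.
That leaves T = 2.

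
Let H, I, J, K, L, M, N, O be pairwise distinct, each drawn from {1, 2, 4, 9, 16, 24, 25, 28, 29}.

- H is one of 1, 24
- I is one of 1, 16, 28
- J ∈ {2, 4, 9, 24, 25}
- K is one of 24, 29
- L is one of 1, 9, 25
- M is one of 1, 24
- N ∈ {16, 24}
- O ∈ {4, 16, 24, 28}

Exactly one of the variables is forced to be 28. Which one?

I

The 2 variables H and M are confined to {1, 24}, which locks those values in; drop them from I, J, K, L, N, O.
K's domain is down to {29}, so K = 29.
N has just one choice, so N = 16. Remove 16 from I, O.
So 28 goes to I.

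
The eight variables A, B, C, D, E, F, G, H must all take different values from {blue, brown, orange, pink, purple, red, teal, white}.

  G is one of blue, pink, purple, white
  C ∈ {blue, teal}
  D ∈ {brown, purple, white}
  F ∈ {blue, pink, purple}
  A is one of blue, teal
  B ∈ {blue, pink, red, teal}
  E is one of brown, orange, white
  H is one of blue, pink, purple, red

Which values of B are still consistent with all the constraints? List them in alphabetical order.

Among the 8 variables, orange fits only E (and all 8 values in {blue, brown, orange, pink, purple, red, teal, white} must be used), so E = orange.
The 7 still-open variables together cover exactly {blue, brown, pink, purple, red, teal, white} — 7 values for 7 variables — and brown appears only in D's list, so D = brown.
The 6 still-open variables together cover exactly {blue, pink, purple, red, teal, white} — 6 values for 6 variables — and white appears only in G's list, so G = white.
The 2 variables A and C are confined to {blue, teal}, which locks those values in; drop them from B, F, H.
No further eliminations apply; B can still be any of pink, red.

pink, red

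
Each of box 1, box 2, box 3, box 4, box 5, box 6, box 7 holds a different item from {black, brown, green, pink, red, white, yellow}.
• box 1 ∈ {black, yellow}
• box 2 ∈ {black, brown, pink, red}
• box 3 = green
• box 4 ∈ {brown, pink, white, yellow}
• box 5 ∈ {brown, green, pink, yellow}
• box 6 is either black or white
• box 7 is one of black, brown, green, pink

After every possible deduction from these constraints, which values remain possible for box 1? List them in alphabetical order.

black, yellow

box 3 has just one choice, so box 3 = green. So box 5, box 7 can't be green.
Among the 6 still-open variables, red fits only box 2 (and all 6 values in {black, brown, pink, red, white, yellow} must be used), so box 2 = red.
No further eliminations apply; box 1 can still be any of black, yellow.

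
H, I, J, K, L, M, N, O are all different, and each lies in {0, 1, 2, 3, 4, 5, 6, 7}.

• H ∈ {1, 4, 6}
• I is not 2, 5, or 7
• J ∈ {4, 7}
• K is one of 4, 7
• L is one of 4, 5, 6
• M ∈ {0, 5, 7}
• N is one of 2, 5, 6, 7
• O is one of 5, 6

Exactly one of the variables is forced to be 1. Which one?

The 8 variables together cover exactly {0, 1, 2, 3, 4, 5, 6, 7} — 8 values for 8 variables — and 2 appears only in N's list, so N = 2.
Among the 7 still-open variables, 3 fits only I (and all 7 values in {0, 1, 3, 4, 5, 6, 7} must be used), so I = 3.
The 6 still-open variables draw from only 6 values {0, 1, 4, 5, 6, 7}, so each is used; only M can be 0, hence M = 0.
Among the 5 still-open variables, 1 fits only H (and all 5 values in {1, 4, 5, 6, 7} must be used), so H = 1.

H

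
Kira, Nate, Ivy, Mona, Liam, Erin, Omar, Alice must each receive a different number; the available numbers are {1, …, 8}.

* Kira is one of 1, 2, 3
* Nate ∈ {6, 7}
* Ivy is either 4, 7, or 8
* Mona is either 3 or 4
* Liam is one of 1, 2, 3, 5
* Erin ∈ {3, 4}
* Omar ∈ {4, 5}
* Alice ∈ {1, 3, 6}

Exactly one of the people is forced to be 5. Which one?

The 8 variables draw from only 8 values {1, 2, 3, 4, 5, 6, 7, 8}, so each is used; only Ivy can be 8, hence Ivy = 8.
The 7 still-open variables together cover exactly {1, 2, 3, 4, 5, 6, 7} — 7 values for 7 variables — and 7 appears only in Nate's list, so Nate = 7.
The 6 still-open variables together cover exactly {1, 2, 3, 4, 5, 6} — 6 values for 6 variables — and 6 appears only in Alice's list, so Alice = 6.
Mona and Erin between them cover only {3, 4} — a naked pair. Remove those values from Kira, Liam, Omar.
So 5 goes to Omar.

Omar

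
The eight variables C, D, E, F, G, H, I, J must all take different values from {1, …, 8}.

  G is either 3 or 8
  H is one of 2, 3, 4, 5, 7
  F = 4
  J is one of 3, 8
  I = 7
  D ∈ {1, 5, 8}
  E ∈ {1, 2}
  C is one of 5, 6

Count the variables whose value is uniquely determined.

3

F must be 4 (only option left). So H can't be 4.
I has just one choice, so I = 7. Remove 7 from H.
Among the 6 still-open variables, 6 fits only C (and all 6 values in {1, 2, 3, 5, 6, 8} must be used), so C = 6.
The 2 variables G and J are confined to {3, 8}, which locks those values in; drop them from D, H.
Determined: C=6, F=4, I=7. The other variables each still have more than one consistent value. That makes 3.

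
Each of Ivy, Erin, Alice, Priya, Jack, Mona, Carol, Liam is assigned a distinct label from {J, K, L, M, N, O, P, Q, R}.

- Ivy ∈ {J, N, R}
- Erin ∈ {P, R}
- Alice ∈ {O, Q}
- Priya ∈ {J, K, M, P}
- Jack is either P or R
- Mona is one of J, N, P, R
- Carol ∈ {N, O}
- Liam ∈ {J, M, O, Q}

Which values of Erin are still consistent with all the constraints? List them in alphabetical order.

The 8 variables draw from only 8 values {J, K, M, N, O, P, Q, R}, so each is used; only Priya can be K, hence Priya = K.
The 7 still-open variables together cover exactly {J, M, N, O, P, Q, R} — 7 values for 7 variables — and M appears only in Liam's list, so Liam = M.
The 6 still-open variables together cover exactly {J, N, O, P, Q, R} — 6 values for 6 variables — and Q appears only in Alice's list, so Alice = Q.
The 5 still-open variables draw from only 5 values {J, N, O, P, R}, so each is used; only Carol can be O, hence Carol = O.
Erin and Jack between them cover only {P, R} — a naked pair. Remove those values from Ivy, Mona.
No further eliminations apply; Erin can still be any of P, R.

P, R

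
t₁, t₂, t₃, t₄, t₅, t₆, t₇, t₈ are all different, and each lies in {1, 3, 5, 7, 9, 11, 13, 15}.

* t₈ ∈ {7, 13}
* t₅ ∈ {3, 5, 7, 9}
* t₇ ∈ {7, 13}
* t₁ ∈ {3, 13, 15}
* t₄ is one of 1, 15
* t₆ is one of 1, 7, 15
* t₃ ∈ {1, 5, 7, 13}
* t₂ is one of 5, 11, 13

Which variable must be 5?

The 8 variables together cover exactly {1, 3, 5, 7, 9, 11, 13, 15} — 8 values for 8 variables — and 9 appears only in t₅'s list, so t₅ = 9.
The 7 still-open variables together cover exactly {1, 3, 5, 7, 11, 13, 15} — 7 values for 7 variables — and 3 appears only in t₁'s list, so t₁ = 3.
The 6 still-open variables draw from only 6 values {1, 5, 7, 11, 13, 15}, so each is used; only t₂ can be 11, hence t₂ = 11.
The 5 still-open variables draw from only 5 values {1, 5, 7, 13, 15}, so each is used; only t₃ can be 5, hence t₃ = 5.

t₃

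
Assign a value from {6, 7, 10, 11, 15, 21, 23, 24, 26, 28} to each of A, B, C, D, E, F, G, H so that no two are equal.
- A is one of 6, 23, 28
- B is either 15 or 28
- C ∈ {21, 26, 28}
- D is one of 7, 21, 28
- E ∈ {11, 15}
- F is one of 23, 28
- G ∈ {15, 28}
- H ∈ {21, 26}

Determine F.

23

The 8 variables draw from only 8 values {6, 7, 11, 15, 21, 23, 26, 28}, so each is used; only A can be 6, hence A = 6.
Among the 7 still-open variables, 7 fits only D (and all 7 values in {7, 11, 15, 21, 23, 26, 28} must be used), so D = 7.
The 6 still-open variables draw from only 6 values {11, 15, 21, 23, 26, 28}, so each is used; only E can be 11, hence E = 11.
Among the 5 still-open variables, 23 fits only F (and all 5 values in {15, 21, 23, 26, 28} must be used), so F = 23.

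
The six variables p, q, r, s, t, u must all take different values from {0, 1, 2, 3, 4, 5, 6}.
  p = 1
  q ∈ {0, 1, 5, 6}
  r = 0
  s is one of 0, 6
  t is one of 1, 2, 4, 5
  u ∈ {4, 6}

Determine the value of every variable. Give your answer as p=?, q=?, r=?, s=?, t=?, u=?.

p's domain is down to {1}, so p = 1. Strike 1 from q, t.
r must be 0 (only option left). Strike 0 from q, s.
s's domain is down to {6}, so s = 6. So q, u can't be 6.
That leaves u = 4. Remove 4 from t.
q's domain is down to {5}, so q = 5. So t can't be 5.
t's domain is down to {2}, so t = 2.

p=1, q=5, r=0, s=6, t=2, u=4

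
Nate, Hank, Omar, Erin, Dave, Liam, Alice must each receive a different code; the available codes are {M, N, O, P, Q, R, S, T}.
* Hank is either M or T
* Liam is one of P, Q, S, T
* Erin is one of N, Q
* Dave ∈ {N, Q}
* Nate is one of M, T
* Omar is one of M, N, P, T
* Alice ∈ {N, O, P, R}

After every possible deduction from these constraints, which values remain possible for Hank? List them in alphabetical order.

Nate and Hank between them cover only {M, T} — a naked pair. Remove those values from Omar, Liam.
Erin and Dave between them cover only {N, Q} — a naked pair. Remove those values from Omar, Liam, Alice.
Omar has just one choice, so Omar = P. Eliminate P elsewhere: Liam, Alice.
That leaves Liam = S.
No further eliminations apply; Hank can still be any of M, T.

M, T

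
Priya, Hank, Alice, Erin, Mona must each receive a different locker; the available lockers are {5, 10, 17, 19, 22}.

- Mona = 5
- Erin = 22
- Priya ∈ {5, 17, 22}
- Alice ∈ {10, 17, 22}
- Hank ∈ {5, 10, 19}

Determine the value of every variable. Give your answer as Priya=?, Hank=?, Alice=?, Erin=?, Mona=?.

Priya=17, Hank=19, Alice=10, Erin=22, Mona=5

Erin's domain is down to {22}, so Erin = 22. Strike 22 from Priya, Alice.
Mona's domain is down to {5}, so Mona = 5. Eliminate 5 elsewhere: Priya, Hank.
Priya has just one choice, so Priya = 17. Eliminate 17 elsewhere: Alice.
Alice has just one choice, so Alice = 10. Remove 10 from Hank.
That leaves Hank = 19.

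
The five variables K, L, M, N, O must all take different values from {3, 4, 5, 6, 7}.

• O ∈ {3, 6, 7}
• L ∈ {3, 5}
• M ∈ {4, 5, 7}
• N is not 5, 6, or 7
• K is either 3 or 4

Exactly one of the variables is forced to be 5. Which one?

Among the 5 variables, 6 fits only O (and all 5 values in {3, 4, 5, 6, 7} must be used), so O = 6.
The 4 still-open variables together cover exactly {3, 4, 5, 7} — 4 values for 4 variables — and 7 appears only in M's list, so M = 7.
The 3 still-open variables draw from only 3 values {3, 4, 5}, so each is used; only L can be 5, hence L = 5.

L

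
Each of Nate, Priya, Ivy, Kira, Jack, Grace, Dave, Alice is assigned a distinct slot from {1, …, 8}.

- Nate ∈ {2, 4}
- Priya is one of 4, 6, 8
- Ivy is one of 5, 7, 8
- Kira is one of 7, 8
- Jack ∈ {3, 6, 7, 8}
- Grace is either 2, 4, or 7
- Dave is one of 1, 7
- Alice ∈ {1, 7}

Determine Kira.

8

The 8 variables together cover exactly {1, 2, 3, 4, 5, 6, 7, 8} — 8 values for 8 variables — and 3 appears only in Jack's list, so Jack = 3.
The 7 still-open variables together cover exactly {1, 2, 4, 5, 6, 7, 8} — 7 values for 7 variables — and 5 appears only in Ivy's list, so Ivy = 5.
Among the 6 still-open variables, 6 fits only Priya (and all 6 values in {1, 2, 4, 6, 7, 8} must be used), so Priya = 6.
Among the 5 still-open variables, 8 fits only Kira (and all 5 values in {1, 2, 4, 7, 8} must be used), so Kira = 8.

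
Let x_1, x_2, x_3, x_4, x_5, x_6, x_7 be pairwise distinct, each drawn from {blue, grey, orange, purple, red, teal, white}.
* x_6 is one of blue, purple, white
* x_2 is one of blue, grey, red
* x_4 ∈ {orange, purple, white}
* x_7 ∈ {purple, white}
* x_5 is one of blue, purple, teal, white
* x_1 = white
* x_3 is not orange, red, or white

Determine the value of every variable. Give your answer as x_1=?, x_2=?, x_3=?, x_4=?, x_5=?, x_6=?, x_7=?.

x_1's domain is down to {white}, so x_1 = white. Eliminate white elsewhere: x_4, x_5, x_6, x_7.
That leaves x_7 = purple. Strike purple from x_3, x_4, x_5, x_6.
x_4's domain is down to {orange}, so x_4 = orange.
That leaves x_6 = blue. Remove blue from x_2, x_3, x_5.
x_5 has just one choice, so x_5 = teal. Strike teal from x_3.
x_3's domain is down to {grey}, so x_3 = grey. So x_2 can't be grey.
x_2 has just one choice, so x_2 = red.

x_1=white, x_2=red, x_3=grey, x_4=orange, x_5=teal, x_6=blue, x_7=purple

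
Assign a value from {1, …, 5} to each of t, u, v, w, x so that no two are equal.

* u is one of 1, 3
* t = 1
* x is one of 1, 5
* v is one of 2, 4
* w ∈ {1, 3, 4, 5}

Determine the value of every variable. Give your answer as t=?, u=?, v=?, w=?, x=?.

t has just one choice, so t = 1. So u, w, x can't be 1.
u's domain is down to {3}, so u = 3. So w can't be 3.
x has just one choice, so x = 5. Strike 5 from w.
w must be 4 (only option left). Remove 4 from v.
v must be 2 (only option left).

t=1, u=3, v=2, w=4, x=5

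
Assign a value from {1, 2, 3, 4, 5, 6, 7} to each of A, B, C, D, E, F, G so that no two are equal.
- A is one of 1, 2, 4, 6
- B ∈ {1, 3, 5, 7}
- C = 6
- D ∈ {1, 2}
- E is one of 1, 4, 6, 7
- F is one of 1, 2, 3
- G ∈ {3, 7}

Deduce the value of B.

C must be 6 (only option left). Remove 6 from A, E.
The 6 still-open variables draw from only 6 values {1, 2, 3, 4, 5, 7}, so each is used; only B can be 5, hence B = 5.

5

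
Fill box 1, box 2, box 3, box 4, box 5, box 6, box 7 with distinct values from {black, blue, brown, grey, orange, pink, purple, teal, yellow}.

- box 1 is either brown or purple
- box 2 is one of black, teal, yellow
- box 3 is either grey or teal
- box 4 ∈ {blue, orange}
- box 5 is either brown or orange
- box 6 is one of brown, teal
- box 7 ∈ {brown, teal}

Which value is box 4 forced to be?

The 2 variables box 6 and box 7 are confined to {brown, teal}, which locks those values in; drop them from box 1, box 2, box 3, box 5.
box 1 has just one choice, so box 1 = purple.
box 3's domain is down to {grey}, so box 3 = grey.
box 5 must be orange (only option left). Strike orange from box 4.
So box 4 = blue.

blue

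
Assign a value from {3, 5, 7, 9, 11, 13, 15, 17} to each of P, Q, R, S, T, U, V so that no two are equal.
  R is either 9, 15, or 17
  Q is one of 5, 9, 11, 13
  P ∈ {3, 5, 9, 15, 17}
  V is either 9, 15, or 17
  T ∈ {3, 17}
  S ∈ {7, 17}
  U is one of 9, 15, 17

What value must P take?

R, U, V between them cover only {9, 15, 17} — a naked triple. Remove those values from P, Q, S, T.
S must be 7 (only option left).
T must be 3 (only option left). Eliminate 3 elsewhere: P.
So P = 5.

5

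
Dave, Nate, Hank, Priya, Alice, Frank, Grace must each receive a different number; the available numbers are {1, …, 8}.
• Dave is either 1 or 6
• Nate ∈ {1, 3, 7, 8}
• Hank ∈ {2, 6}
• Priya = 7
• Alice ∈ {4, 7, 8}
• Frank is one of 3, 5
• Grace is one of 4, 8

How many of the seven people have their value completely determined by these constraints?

1

Priya must be 7 (only option left). Strike 7 from Nate, Alice.
The 2 variables Alice and Grace are confined to {4, 8}, which locks those values in; drop them from Nate.
Determined: Priya=7. The other people each still have more than one consistent value. That makes 1.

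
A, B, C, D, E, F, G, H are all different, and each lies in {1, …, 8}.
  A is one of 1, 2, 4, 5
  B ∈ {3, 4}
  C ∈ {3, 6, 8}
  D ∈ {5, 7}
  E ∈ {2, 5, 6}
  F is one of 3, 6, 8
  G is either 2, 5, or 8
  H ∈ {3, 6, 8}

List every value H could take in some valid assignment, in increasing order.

3, 6, 8

Among the 8 variables, 1 fits only A (and all 8 values in {1, 2, 3, 4, 5, 6, 7, 8} must be used), so A = 1.
The 7 still-open variables together cover exactly {2, 3, 4, 5, 6, 7, 8} — 7 values for 7 variables — and 4 appears only in B's list, so B = 4.
The 6 still-open variables draw from only 6 values {2, 3, 5, 6, 7, 8}, so each is used; only D can be 7, hence D = 7.
C, F, H between them cover only {3, 6, 8} — a naked triple. Remove those values from E, G.
No further eliminations apply; H can still be any of 3, 6, 8.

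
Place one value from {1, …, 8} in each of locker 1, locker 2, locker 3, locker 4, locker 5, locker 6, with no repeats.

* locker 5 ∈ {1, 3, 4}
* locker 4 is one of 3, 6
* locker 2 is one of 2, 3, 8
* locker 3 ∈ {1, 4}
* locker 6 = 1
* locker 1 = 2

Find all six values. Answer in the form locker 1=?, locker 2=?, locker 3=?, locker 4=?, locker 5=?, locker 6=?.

locker 1=2, locker 2=8, locker 3=4, locker 4=6, locker 5=3, locker 6=1

locker 1's domain is down to {2}, so locker 1 = 2. Remove 2 from locker 2.
locker 6 must be 1 (only option left). Strike 1 from locker 3, locker 5.
locker 3 has just one choice, so locker 3 = 4. So locker 5 can't be 4.
locker 5's domain is down to {3}, so locker 5 = 3. Eliminate 3 elsewhere: locker 2, locker 4.
locker 2's domain is down to {8}, so locker 2 = 8.
locker 4 has just one choice, so locker 4 = 6.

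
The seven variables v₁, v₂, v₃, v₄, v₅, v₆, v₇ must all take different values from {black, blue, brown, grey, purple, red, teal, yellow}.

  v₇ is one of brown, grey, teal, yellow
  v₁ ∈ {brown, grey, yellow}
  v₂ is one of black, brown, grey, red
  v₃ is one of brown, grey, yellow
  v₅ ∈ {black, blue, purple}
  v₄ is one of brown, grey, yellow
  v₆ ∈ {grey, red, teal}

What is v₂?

black

v₁, v₃, v₄ between them cover only {brown, grey, yellow} — a naked triple. Remove those values from v₂, v₆, v₇.
v₇ must be teal (only option left). So v₆ can't be teal.
That leaves v₆ = red. Remove red from v₂.
So v₂ = black.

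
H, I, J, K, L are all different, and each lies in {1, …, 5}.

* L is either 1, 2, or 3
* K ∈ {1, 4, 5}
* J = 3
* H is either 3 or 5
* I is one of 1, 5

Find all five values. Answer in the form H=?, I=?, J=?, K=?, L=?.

J's domain is down to {3}, so J = 3. Eliminate 3 elsewhere: H, L.
H has just one choice, so H = 5. Remove 5 from I, K.
I has just one choice, so I = 1. So K, L can't be 1.
K must be 4 (only option left).
L must be 2 (only option left).

H=5, I=1, J=3, K=4, L=2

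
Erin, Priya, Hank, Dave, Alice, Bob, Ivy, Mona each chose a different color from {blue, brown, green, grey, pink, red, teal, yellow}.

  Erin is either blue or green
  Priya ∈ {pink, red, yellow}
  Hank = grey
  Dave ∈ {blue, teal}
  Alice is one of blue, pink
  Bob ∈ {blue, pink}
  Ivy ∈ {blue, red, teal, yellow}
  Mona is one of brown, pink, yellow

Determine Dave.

teal

Hank has just one choice, so Hank = grey.
The 7 still-open variables draw from only 7 values {blue, brown, green, pink, red, teal, yellow}, so each is used; only Mona can be brown, hence Mona = brown.
The 6 still-open variables draw from only 6 values {blue, green, pink, red, teal, yellow}, so each is used; only Erin can be green, hence Erin = green.
Alice and Bob share exactly the 2 values {blue, pink}; by pigeonhole those values go to them, so strike blue, pink from Priya, Dave, Ivy.
So Dave = teal.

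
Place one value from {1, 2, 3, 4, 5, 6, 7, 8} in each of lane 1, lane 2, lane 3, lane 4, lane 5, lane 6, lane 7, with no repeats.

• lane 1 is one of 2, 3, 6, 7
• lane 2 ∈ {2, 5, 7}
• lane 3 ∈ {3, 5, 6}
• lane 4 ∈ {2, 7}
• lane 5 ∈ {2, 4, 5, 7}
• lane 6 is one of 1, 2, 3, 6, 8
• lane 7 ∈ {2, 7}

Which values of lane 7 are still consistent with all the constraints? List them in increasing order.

2, 7

lane 4 and lane 7 between them cover only {2, 7} — a naked pair. Remove those values from lane 1, lane 2, lane 5, lane 6.
lane 2 has just one choice, so lane 2 = 5. Remove 5 from lane 3, lane 5.
lane 5 must be 4 (only option left).
lane 1 and lane 3 share exactly the 2 values {3, 6}; by pigeonhole those values go to them, so strike 3, 6 from lane 6.
No further eliminations apply; lane 7 can still be any of 2, 7.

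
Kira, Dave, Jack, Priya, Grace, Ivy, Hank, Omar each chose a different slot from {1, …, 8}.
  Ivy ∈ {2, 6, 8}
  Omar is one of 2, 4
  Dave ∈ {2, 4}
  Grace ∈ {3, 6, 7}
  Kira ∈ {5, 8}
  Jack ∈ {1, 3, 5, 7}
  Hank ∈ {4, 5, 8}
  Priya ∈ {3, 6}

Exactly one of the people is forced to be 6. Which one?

Ivy

The 8 variables together cover exactly {1, 2, 3, 4, 5, 6, 7, 8} — 8 values for 8 variables — and 1 appears only in Jack's list, so Jack = 1.
The 7 still-open variables draw from only 7 values {2, 3, 4, 5, 6, 7, 8}, so each is used; only Grace can be 7, hence Grace = 7.
The 6 still-open variables draw from only 6 values {2, 3, 4, 5, 6, 8}, so each is used; only Priya can be 3, hence Priya = 3.
The 5 still-open variables together cover exactly {2, 4, 5, 6, 8} — 5 values for 5 variables — and 6 appears only in Ivy's list, so Ivy = 6.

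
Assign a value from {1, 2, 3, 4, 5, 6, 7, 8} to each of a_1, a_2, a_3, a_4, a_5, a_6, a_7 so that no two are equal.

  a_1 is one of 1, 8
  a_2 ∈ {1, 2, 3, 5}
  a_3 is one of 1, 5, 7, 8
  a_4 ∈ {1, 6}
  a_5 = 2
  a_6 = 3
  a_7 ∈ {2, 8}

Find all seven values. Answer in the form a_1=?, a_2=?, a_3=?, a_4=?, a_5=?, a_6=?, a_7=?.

a_1=1, a_2=5, a_3=7, a_4=6, a_5=2, a_6=3, a_7=8

a_5 must be 2 (only option left). Remove 2 from a_2, a_7.
a_6 must be 3 (only option left). Remove 3 from a_2.
a_7 has just one choice, so a_7 = 8. Strike 8 from a_1, a_3.
a_1 has just one choice, so a_1 = 1. So a_2, a_3, a_4 can't be 1.
That leaves a_2 = 5. Strike 5 from a_3.
a_3 has just one choice, so a_3 = 7.
a_4 has just one choice, so a_4 = 6.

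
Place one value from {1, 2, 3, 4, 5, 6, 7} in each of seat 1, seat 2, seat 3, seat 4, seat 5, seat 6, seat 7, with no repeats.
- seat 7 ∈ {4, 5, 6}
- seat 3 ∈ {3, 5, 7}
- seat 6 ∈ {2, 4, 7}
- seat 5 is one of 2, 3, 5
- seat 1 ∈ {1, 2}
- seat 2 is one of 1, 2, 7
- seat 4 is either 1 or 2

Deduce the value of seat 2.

Among the 7 variables, 6 fits only seat 7 (and all 7 values in {1, 2, 3, 4, 5, 6, 7} must be used), so seat 7 = 6.
Among the 6 still-open variables, 4 fits only seat 6 (and all 6 values in {1, 2, 3, 4, 5, 7} must be used), so seat 6 = 4.
seat 1 and seat 4 share exactly the 2 values {1, 2}; by pigeonhole those values go to them, so strike 1, 2 from seat 2, seat 5.
So seat 2 = 7.

7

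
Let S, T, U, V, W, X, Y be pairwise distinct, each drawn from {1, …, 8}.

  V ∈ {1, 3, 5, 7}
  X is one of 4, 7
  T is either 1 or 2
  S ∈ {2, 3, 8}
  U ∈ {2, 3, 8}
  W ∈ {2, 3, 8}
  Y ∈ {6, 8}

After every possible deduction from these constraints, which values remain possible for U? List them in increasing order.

2, 3, 8

S, U, W between them cover only {2, 3, 8} — a naked triple. Remove those values from T, V, Y.
T has just one choice, so T = 1. So V can't be 1.
Y has just one choice, so Y = 6.
No further eliminations apply; U can still be any of 2, 3, 8.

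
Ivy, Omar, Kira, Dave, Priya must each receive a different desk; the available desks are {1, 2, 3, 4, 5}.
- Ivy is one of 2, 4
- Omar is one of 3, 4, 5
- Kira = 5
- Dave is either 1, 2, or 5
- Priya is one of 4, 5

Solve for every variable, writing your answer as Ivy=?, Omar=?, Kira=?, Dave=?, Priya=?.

Kira has just one choice, so Kira = 5. Strike 5 from Omar, Dave, Priya.
Priya's domain is down to {4}, so Priya = 4. So Ivy, Omar can't be 4.
Ivy must be 2 (only option left). Strike 2 from Dave.
Omar has just one choice, so Omar = 3.
Dave has just one choice, so Dave = 1.

Ivy=2, Omar=3, Kira=5, Dave=1, Priya=4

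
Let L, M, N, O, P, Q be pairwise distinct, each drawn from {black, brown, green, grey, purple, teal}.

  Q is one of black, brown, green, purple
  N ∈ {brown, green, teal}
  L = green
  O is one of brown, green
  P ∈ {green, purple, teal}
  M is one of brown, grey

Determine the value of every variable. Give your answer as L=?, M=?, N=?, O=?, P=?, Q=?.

L=green, M=grey, N=teal, O=brown, P=purple, Q=black

L has just one choice, so L = green. Strike green from N, O, P, Q.
That leaves O = brown. Remove brown from M, N, Q.
That leaves M = grey.
N's domain is down to {teal}, so N = teal. Remove teal from P.
P has just one choice, so P = purple. Eliminate purple elsewhere: Q.
Q's domain is down to {black}, so Q = black.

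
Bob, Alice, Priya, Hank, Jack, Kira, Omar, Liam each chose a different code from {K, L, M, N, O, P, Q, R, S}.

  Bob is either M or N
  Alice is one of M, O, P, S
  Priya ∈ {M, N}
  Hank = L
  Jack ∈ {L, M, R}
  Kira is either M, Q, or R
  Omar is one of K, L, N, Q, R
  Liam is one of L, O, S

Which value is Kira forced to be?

Hank has just one choice, so Hank = L. Eliminate L elsewhere: Jack, Omar, Liam.
The 2 variables Bob and Priya are confined to {M, N}, which locks those values in; drop them from Alice, Jack, Kira, Omar.
That leaves Jack = R. Eliminate R elsewhere: Kira, Omar.
So Kira = Q.

Q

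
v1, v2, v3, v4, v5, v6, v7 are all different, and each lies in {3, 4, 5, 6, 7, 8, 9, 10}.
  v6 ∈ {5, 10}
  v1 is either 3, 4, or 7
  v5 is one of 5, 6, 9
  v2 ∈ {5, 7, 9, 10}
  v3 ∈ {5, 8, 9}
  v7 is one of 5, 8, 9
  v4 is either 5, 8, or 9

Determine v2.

7

v3, v4, v7 between them cover only {5, 8, 9} — a naked triple. Remove those values from v2, v5, v6.
v5 must be 6 (only option left).
v6 must be 10 (only option left). Strike 10 from v2.
So v2 = 7.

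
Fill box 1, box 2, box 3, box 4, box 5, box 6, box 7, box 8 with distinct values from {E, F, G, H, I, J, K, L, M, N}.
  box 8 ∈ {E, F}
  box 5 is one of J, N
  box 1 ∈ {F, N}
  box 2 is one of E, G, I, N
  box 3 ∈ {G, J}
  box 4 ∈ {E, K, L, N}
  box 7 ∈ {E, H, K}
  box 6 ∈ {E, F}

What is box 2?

I

box 6 and box 8 share exactly the 2 values {E, F}; by pigeonhole those values go to them, so strike E, F from box 1, box 2, box 4, box 7.
That leaves box 1 = N. Eliminate N elsewhere: box 2, box 4, box 5.
box 5 must be J (only option left). Eliminate J elsewhere: box 3.
box 3 has just one choice, so box 3 = G. So box 2 can't be G.
So box 2 = I.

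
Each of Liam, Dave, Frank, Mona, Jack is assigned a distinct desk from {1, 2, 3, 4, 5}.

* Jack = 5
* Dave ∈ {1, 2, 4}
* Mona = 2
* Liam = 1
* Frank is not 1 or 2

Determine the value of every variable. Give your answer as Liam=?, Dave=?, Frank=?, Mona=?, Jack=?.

Liam=1, Dave=4, Frank=3, Mona=2, Jack=5

Liam must be 1 (only option left). So Dave can't be 1.
Mona's domain is down to {2}, so Mona = 2. So Dave can't be 2.
Jack must be 5 (only option left). Eliminate 5 elsewhere: Frank.
Dave must be 4 (only option left). So Frank can't be 4.
Frank's domain is down to {3}, so Frank = 3.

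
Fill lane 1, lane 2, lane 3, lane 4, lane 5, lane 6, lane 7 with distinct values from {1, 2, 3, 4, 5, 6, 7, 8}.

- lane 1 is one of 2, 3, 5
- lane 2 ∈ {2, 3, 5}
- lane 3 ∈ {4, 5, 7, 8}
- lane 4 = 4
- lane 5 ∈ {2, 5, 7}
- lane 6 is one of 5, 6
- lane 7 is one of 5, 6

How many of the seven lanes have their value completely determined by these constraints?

3

lane 4 has just one choice, so lane 4 = 4. So lane 3 can't be 4.
Among the 6 still-open variables, 8 fits only lane 3 (and all 6 values in {2, 3, 5, 6, 7, 8} must be used), so lane 3 = 8.
Among the 5 still-open variables, 7 fits only lane 5 (and all 5 values in {2, 3, 5, 6, 7} must be used), so lane 5 = 7.
lane 6 and lane 7 share exactly the 2 values {5, 6}; by pigeonhole those values go to them, so strike 5, 6 from lane 1, lane 2.
Determined: lane 3=8, lane 4=4, lane 5=7. The other lanes each still have more than one consistent value. That makes 3.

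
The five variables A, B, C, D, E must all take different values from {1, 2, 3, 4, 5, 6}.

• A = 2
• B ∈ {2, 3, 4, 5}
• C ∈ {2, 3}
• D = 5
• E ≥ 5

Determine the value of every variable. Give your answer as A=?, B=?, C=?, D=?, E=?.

A must be 2 (only option left). Eliminate 2 elsewhere: B, C.
C's domain is down to {3}, so C = 3. Strike 3 from B.
D has just one choice, so D = 5. Strike 5 from B, E.
That leaves E = 6.
That leaves B = 4.

A=2, B=4, C=3, D=5, E=6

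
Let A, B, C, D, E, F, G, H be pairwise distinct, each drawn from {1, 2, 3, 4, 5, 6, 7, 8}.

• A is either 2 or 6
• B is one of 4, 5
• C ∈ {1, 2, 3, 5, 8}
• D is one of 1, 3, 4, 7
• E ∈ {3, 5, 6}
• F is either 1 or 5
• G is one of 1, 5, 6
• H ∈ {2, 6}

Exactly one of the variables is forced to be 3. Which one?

E

Among the 8 variables, 7 fits only D (and all 8 values in {1, 2, 3, 4, 5, 6, 7, 8} must be used), so D = 7.
Among the 7 still-open variables, 4 fits only B (and all 7 values in {1, 2, 3, 4, 5, 6, 8} must be used), so B = 4.
The 6 still-open variables together cover exactly {1, 2, 3, 5, 6, 8} — 6 values for 6 variables — and 8 appears only in C's list, so C = 8.
The 5 still-open variables draw from only 5 values {1, 2, 3, 5, 6}, so each is used; only E can be 3, hence E = 3.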